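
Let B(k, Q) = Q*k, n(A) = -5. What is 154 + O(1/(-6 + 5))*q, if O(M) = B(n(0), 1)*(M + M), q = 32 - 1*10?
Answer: 374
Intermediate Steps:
q = 22 (q = 32 - 10 = 22)
O(M) = -10*M (O(M) = (1*(-5))*(M + M) = -10*M)
154 + O(1/(-6 + 5))*q = 154 - 10/(-6 + 5)*22 = 154 - 10/(-1)*22 = 154 - 10*(-1)*22 = 154 + 10*22 = 154 + 220 = 374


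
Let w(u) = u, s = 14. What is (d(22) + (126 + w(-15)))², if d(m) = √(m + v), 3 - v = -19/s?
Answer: 172863/14 + 333*√574/7 ≈ 13487.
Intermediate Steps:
v = 61/14 (v = 3 - (-19)/14 = 3 - 1*(-19/14) = 3 + 19/14 = 61/14 ≈ 4.3571)
d(m) = √(61/14 + m) (d(m) = √(m + 61/14) = √(61/14 + m))
(d(22) + (126 + w(-15)))² = (√(854 + 196*22)/14 + (126 - 15))² = (√(854 + 4312)/14 + 111)² = (√5166/14 + 111)² = ((3*√574)/14 + 111)² = (3*√574/14 + 111)² = (111 + 3*√574/14)²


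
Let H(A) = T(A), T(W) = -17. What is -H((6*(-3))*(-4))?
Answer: 17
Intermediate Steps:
H(A) = -17
-H((6*(-3))*(-4)) = -1*(-17) = 17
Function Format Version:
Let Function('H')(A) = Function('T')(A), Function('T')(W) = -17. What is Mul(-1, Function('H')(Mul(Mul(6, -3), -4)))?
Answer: 17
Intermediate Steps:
Function('H')(A) = -17
Mul(-1, Function('H')(Mul(Mul(6, -3), -4))) = Mul(-1, -17) = 17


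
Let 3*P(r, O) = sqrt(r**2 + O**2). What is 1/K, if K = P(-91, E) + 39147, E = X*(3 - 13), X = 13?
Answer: 352323/13792363300 - 39*sqrt(149)/13792363300 ≈ 2.5510e-5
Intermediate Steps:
E = -130 (E = 13*(3 - 13) = 13*(-10) = -130)
P(r, O) = sqrt(O**2 + r**2)/3 (P(r, O) = sqrt(r**2 + O**2)/3 = sqrt(O**2 + r**2)/3)
K = 39147 + 13*sqrt(149)/3 (K = sqrt((-130)**2 + (-91)**2)/3 + 39147 = sqrt(16900 + 8281)/3 + 39147 = sqrt(25181)/3 + 39147 = (13*sqrt(149))/3 + 39147 = 13*sqrt(149)/3 + 39147 = 39147 + 13*sqrt(149)/3 ≈ 39200.)
1/K = 1/(39147 + 13*sqrt(149)/3)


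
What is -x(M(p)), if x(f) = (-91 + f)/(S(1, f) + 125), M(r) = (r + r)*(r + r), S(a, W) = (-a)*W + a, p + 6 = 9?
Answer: 11/18 ≈ 0.61111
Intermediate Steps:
p = 3 (p = -6 + 9 = 3)
S(a, W) = a - W*a (S(a, W) = -W*a + a = a - W*a)
M(r) = 4*r² (M(r) = (2*r)*(2*r) = 4*r²)
x(f) = (-91 + f)/(126 - f) (x(f) = (-91 + f)/(1*(1 - f) + 125) = (-91 + f)/((1 - f) + 125) = (-91 + f)/(126 - f))
-x(M(p)) = -(91 - 4*3²)/(-126 + 4*3²) = -(91 - 4*9)/(-126 + 4*9) = -(91 - 1*36)/(-126 + 36) = -(91 - 36)/(-90) = -(-1)*55/90 = -1*(-11/18) = 11/18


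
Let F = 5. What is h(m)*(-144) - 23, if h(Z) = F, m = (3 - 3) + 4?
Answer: -743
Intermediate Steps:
m = 4 (m = 0 + 4 = 4)
h(Z) = 5
h(m)*(-144) - 23 = 5*(-144) - 23 = -720 - 23 = -743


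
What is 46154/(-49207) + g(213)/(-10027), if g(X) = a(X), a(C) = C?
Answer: -473267249/493398589 ≈ -0.95920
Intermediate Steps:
g(X) = X
46154/(-49207) + g(213)/(-10027) = 46154/(-49207) + 213/(-10027) = 46154*(-1/49207) + 213*(-1/10027) = -46154/49207 - 213/10027 = -473267249/493398589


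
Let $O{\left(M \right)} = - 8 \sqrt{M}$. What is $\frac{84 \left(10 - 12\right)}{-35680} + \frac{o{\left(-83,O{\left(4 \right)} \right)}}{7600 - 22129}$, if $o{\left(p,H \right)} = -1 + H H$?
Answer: $- \frac{277397}{21599780} \approx -0.012843$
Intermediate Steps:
$o{\left(p,H \right)} = -1 + H^{2}$
$\frac{84 \left(10 - 12\right)}{-35680} + \frac{o{\left(-83,O{\left(4 \right)} \right)}}{7600 - 22129} = \frac{84 \left(10 - 12\right)}{-35680} + \frac{-1 + \left(- 8 \sqrt{4}\right)^{2}}{7600 - 22129} = 84 \left(-2\right) \left(- \frac{1}{35680}\right) + \frac{-1 + \left(\left(-8\right) 2\right)^{2}}{7600 - 22129} = \left(-168\right) \left(- \frac{1}{35680}\right) + \frac{-1 + \left(-16\right)^{2}}{-14529} = \frac{21}{4460} + \left(-1 + 256\right) \left(- \frac{1}{14529}\right) = \frac{21}{4460} + 255 \left(- \frac{1}{14529}\right) = \frac{21}{4460} - \frac{85}{4843} = - \frac{277397}{21599780}$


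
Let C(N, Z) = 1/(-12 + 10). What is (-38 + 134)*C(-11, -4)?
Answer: -48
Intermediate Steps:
C(N, Z) = -½ (C(N, Z) = 1/(-2) = -½)
(-38 + 134)*C(-11, -4) = (-38 + 134)*(-½) = 96*(-½) = -48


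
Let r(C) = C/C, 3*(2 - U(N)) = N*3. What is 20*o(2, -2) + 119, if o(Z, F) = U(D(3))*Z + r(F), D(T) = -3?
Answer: 339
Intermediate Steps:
U(N) = 2 - N (U(N) = 2 - N*3/3 = 2 - N)
r(C) = 1
o(Z, F) = 1 + 5*Z (o(Z, F) = (2 - 1*(-3))*Z + 1 = (2 + 3)*Z + 1 = 5*Z + 1 = 1 + 5*Z)
20*o(2, -2) + 119 = 20*(1 + 5*2) + 119 = 20*(1 + 10) + 119 = 20*11 + 119 = 220 + 119 = 339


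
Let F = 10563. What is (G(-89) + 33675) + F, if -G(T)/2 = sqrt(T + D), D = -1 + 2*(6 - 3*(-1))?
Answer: 44238 - 12*I*sqrt(2) ≈ 44238.0 - 16.971*I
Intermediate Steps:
D = 17 (D = -1 + 2*(6 + 3) = -1 + 2*9 = -1 + 18 = 17)
G(T) = -2*sqrt(17 + T) (G(T) = -2*sqrt(T + 17) = -2*sqrt(17 + T))
(G(-89) + 33675) + F = (-2*sqrt(17 - 89) + 33675) + 10563 = (-12*I*sqrt(2) + 33675) + 10563 = (33675 - 12*I*sqrt(2)) + 10563 = 44238 - 12*I*sqrt(2)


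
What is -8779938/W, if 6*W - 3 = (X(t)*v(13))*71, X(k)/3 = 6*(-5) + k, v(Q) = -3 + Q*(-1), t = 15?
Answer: -17559876/17041 ≈ -1030.4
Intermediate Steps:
v(Q) = -3 - Q
X(k) = -90 + 3*k (X(k) = 3*(6*(-5) + k) = 3*(-30 + k) = -90 + 3*k)
W = 17041/2 (W = ½ + (((-90 + 3*15)*(-3 - 1*13))*71)/6 = ½ + (((-90 + 45)*(-3 - 13))*71)/6 = ½ + (-45*(-16)*71)/6 = ½ + (720*71)/6 = ½ + (⅙)*51120 = ½ + 8520 = 17041/2 ≈ 8520.5)
-8779938/W = -8779938/17041/2 = -8779938*2/17041 = -17559876/17041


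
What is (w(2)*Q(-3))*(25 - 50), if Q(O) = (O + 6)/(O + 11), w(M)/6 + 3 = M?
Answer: 225/4 ≈ 56.250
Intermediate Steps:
w(M) = -18 + 6*M
Q(O) = (6 + O)/(11 + O)
(w(2)*Q(-3))*(25 - 50) = ((-18 + 6*2)*((6 - 3)/(11 - 3)))*(25 - 50) = ((-18 + 12)*(3/8))*(-25) = -3*3/4*(-25) = -6*3/8*(-25) = -9/4*(-25) = 225/4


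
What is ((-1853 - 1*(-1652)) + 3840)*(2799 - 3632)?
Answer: -3031287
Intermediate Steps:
((-1853 - 1*(-1652)) + 3840)*(2799 - 3632) = ((-1853 + 1652) + 3840)*(-833) = (-201 + 3840)*(-833) = 3639*(-833) = -3031287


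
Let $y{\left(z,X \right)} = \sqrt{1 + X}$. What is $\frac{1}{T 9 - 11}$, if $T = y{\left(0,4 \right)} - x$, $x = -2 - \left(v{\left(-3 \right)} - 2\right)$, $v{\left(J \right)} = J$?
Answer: $- \frac{38}{1039} - \frac{9 \sqrt{5}}{1039} \approx -0.055943$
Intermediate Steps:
$x = 3$ ($x = -2 - \left(-3 - 2\right) = -2 - -5 = -2 + 5 = 3$)
$T = -3 + \sqrt{5}$ ($T = \sqrt{1 + 4} - 3 = \sqrt{5} - 3 = -3 + \sqrt{5} \approx -0.76393$)
$\frac{1}{T 9 - 11} = \frac{1}{\left(-3 + \sqrt{5}\right) 9 - 11} = \frac{1}{\left(-27 + 9 \sqrt{5}\right) - 11} = \frac{1}{-38 + 9 \sqrt{5}}$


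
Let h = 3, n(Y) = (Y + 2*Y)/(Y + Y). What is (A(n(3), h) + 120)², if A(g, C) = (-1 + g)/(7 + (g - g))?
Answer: 2825761/196 ≈ 14417.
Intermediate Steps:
n(Y) = 3/2 (n(Y) = (3*Y)/((2*Y)) = (3*Y)*(1/(2*Y)) = 3/2)
A(g, C) = -⅐ + g/7 (A(g, C) = (-1 + g)/(7 + 0) = (-1 + g)/7 = (-1 + g)*(⅐) = -⅐ + g/7)
(A(n(3), h) + 120)² = ((-⅐ + (⅐)*(3/2)) + 120)² = ((-⅐ + 3/14) + 120)² = (1/14 + 120)² = (1681/14)² = 2825761/196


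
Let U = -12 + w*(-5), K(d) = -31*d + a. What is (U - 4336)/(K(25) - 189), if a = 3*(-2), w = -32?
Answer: 2094/485 ≈ 4.3175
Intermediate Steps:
a = -6
K(d) = -6 - 31*d (K(d) = -31*d - 6 = -6 - 31*d)
U = 148 (U = -12 - 32*(-5) = -12 + 160 = 148)
(U - 4336)/(K(25) - 189) = (148 - 4336)/((-6 - 31*25) - 189) = -4188/((-6 - 775) - 189) = -4188/(-781 - 189) = -4188/(-970) = -4188*(-1/970) = 2094/485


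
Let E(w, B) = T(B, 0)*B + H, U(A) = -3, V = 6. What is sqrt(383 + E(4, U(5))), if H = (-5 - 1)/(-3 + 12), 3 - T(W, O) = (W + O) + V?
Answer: sqrt(3441)/3 ≈ 19.553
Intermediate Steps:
T(W, O) = -3 - O - W (T(W, O) = 3 - ((W + O) + 6) = 3 - ((O + W) + 6) = 3 - (6 + O + W) = 3 + (-6 - O - W) = -3 - O - W)
H = -2/3 (H = -6/9 = -6*1/9 = -2/3 ≈ -0.66667)
E(w, B) = -2/3 + B*(-3 - B) (E(w, B) = (-3 - 1*0 - B)*B - 2/3 = (-3 + 0 - B)*B - 2/3 = (-3 - B)*B - 2/3 = B*(-3 - B) - 2/3 = -2/3 + B*(-3 - B))
sqrt(383 + E(4, U(5))) = sqrt(383 + (-2/3 - 1*(-3)*(3 - 3))) = sqrt(383 + (-2/3 - 1*(-3)*0)) = sqrt(383 + (-2/3 + 0)) = sqrt(383 - 2/3) = sqrt(1147/3) = sqrt(3441)/3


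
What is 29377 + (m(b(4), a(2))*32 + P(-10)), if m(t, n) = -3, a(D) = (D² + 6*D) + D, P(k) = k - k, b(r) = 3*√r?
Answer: 29281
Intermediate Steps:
P(k) = 0
a(D) = D² + 7*D
29377 + (m(b(4), a(2))*32 + P(-10)) = 29377 + (-3*32 + 0) = 29377 + (-96 + 0) = 29377 - 96 = 29281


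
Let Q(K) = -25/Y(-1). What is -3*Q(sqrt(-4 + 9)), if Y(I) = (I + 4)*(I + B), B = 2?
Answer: 25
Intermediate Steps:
Y(I) = (2 + I)*(4 + I) (Y(I) = (I + 4)*(I + 2) = (4 + I)*(2 + I) = (2 + I)*(4 + I))
Q(K) = -25/3 (Q(K) = -25/(8 + (-1)**2 + 6*(-1)) = -25/(8 + 1 - 6) = -25/3)
-3*Q(sqrt(-4 + 9)) = -3*(-25/3) = 25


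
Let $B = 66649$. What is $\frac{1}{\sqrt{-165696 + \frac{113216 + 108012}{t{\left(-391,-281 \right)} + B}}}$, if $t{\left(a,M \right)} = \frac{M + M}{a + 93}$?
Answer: $- \frac{i \sqrt{163413418050569510}}{164549103050} \approx - 0.0024567 i$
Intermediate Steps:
$t{\left(a,M \right)} = \frac{2 M}{93 + a}$
$\frac{1}{\sqrt{-165696 + \frac{113216 + 108012}{t{\left(-391,-281 \right)} + B}}} = \frac{1}{\sqrt{-165696 + \frac{113216 + 108012}{2 \left(-281\right) \frac{1}{93 - 391} + 66649}}} = \frac{1}{\sqrt{-165696 + \frac{221228}{2 \left(-281\right) \frac{1}{-298} + 66649}}} = \frac{1}{\sqrt{-165696 + \frac{221228}{2 \left(-281\right) \left(- \frac{1}{298}\right) + 66649}}} = \frac{1}{\sqrt{-165696 + \frac{221228}{\frac{281}{149} + 66649}}} = \frac{1}{\sqrt{-165696 + \frac{221228}{\frac{9930982}{149}}}} = \frac{1}{\sqrt{-165696 + 221228 \cdot \frac{149}{9930982}}} = \frac{1}{\sqrt{-165696 + \frac{16481486}{4965491}}} = \frac{1}{\sqrt{- \frac{822745515250}{4965491}}} = \frac{1}{\frac{5}{4965491} i \sqrt{163413418050569510}} = - \frac{i \sqrt{163413418050569510}}{164549103050}$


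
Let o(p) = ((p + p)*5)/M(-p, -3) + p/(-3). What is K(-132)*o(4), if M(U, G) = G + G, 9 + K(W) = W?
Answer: 1128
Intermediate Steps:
K(W) = -9 + W
M(U, G) = 2*G
o(p) = -2*p (o(p) = ((p + p)*5)/((2*(-3))) + p/(-3) = ((2*p)*5)/(-6) + p*(-⅓) = (10*p)*(-⅙) - p/3 = -5*p/3 - p/3 = -2*p)
K(-132)*o(4) = (-9 - 132)*(-2*4) = -141*(-8) = 1128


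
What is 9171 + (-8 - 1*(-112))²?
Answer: 19987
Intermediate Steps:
9171 + (-8 - 1*(-112))² = 9171 + (-8 + 112)² = 9171 + 104² = 9171 + 10816 = 19987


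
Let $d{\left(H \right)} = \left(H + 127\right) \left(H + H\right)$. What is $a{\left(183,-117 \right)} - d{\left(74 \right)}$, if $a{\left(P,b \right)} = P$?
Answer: $-29565$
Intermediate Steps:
$d{\left(H \right)} = 2 H \left(127 + H\right)$ ($d{\left(H \right)} = \left(127 + H\right) 2 H = 2 H \left(127 + H\right)$)
$a{\left(183,-117 \right)} - d{\left(74 \right)} = 183 - 2 \cdot 74 \left(127 + 74\right) = 183 - 2 \cdot 74 \cdot 201 = 183 - 29748 = -29565$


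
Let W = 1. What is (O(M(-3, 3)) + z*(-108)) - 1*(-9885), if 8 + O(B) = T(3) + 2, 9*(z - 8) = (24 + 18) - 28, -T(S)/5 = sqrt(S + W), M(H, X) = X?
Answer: 8837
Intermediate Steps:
T(S) = -5*sqrt(1 + S) (T(S) = -5*sqrt(S + 1) = -5*sqrt(1 + S))
z = 86/9 (z = 8 + ((24 + 18) - 28)/9 = 8 + (42 - 28)/9 = 8 + (1/9)*14 = 8 + 14/9 = 86/9 ≈ 9.5556)
O(B) = -16 (O(B) = -8 + (-5*sqrt(1 + 3) + 2) = -8 + (-5*sqrt(4) + 2) = -8 + (-5*2 + 2) = -8 + (-10 + 2) = -8 - 8 = -16)
(O(M(-3, 3)) + z*(-108)) - 1*(-9885) = (-16 + (86/9)*(-108)) - 1*(-9885) = (-16 - 1032) + 9885 = -1048 + 9885 = 8837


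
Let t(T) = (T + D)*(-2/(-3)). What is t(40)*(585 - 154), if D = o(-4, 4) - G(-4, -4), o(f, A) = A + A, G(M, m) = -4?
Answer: 44824/3 ≈ 14941.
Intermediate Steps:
o(f, A) = 2*A
D = 12 (D = 2*4 - 1*(-4) = 8 + 4 = 12)
t(T) = 8 + 2*T/3 (t(T) = (T + 12)*(-2/(-3)) = (12 + T)*(-2*(-⅓)) = (12 + T)*(⅔) = 8 + 2*T/3)
t(40)*(585 - 154) = (8 + (⅔)*40)*(585 - 154) = (8 + 80/3)*431 = (104/3)*431 = 44824/3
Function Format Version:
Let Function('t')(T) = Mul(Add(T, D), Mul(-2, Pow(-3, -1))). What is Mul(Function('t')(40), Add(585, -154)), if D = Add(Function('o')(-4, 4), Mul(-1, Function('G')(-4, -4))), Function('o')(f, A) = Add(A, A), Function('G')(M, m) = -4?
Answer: Rational(44824, 3) ≈ 14941.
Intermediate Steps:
Function('o')(f, A) = Mul(2, A)
D = 12 (D = Add(Mul(2, 4), Mul(-1, -4)) = Add(8, 4) = 12)
Function('t')(T) = Add(8, Mul(Rational(2, 3), T)) (Function('t')(T) = Mul(Add(T, 12), Mul(-2, Pow(-3, -1))) = Mul(Add(12, T), Mul(-2, Rational(-1, 3))) = Mul(Add(12, T), Rational(2, 3)) = Add(8, Mul(Rational(2, 3), T)))
Mul(Function('t')(40), Add(585, -154)) = Mul(Add(8, Mul(Rational(2, 3), 40)), Add(585, -154)) = Mul(Add(8, Rational(80, 3)), 431) = Mul(Rational(104, 3), 431) = Rational(44824, 3)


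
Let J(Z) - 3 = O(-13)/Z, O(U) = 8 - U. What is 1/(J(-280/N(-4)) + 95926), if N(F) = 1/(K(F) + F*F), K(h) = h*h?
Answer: 1280/122789117 ≈ 1.0424e-5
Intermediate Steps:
K(h) = h**2
N(F) = 1/(2*F**2) (N(F) = 1/(F**2 + F*F) = 1/(F**2 + F**2) = 1/(2*F**2))
J(Z) = 3 + 21/Z (J(Z) = 3 + (8 - 1*(-13))/Z = 3 + (8 + 13)/Z = 3 + 21/Z)
1/(J(-280/N(-4)) + 95926) = 1/((3 + 21/((-280/((1/2)/(-4)**2)))) + 95926) = 1/((3 + 21/((-280/((1/2)*(1/16))))) + 95926) = 1/((3 + 21/((-280/1/32))) + 95926) = 1/((3 + 21/((-280*32))) + 95926) = 1/((3 + 21/(-8960)) + 95926) = 1/((3 + 21*(-1/8960)) + 95926) = 1/((3 - 3/1280) + 95926) = 1/(3837/1280 + 95926) = 1/(122789117/1280) = 1280/122789117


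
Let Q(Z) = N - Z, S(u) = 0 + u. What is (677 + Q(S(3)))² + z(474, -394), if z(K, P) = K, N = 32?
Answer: 498910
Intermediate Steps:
S(u) = u
Q(Z) = 32 - Z
(677 + Q(S(3)))² + z(474, -394) = (677 + (32 - 1*3))² + 474 = (677 + (32 - 3))² + 474 = (677 + 29)² + 474 = 706² + 474 = 498436 + 474 = 498910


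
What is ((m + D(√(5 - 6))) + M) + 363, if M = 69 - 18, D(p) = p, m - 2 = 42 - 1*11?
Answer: 447 + I ≈ 447.0 + 1.0*I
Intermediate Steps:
m = 33 (m = 2 + (42 - 1*11) = 2 + (42 - 11) = 2 + 31 = 33)
M = 51
((m + D(√(5 - 6))) + M) + 363 = ((33 + √(5 - 6)) + 51) + 363 = ((33 + √(-1)) + 51) + 363 = ((33 + I) + 51) + 363 = (84 + I) + 363 = 447 + I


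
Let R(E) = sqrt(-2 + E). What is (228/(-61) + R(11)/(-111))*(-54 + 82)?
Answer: -237916/2257 ≈ -105.41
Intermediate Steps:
(228/(-61) + R(11)/(-111))*(-54 + 82) = (228/(-61) + sqrt(-2 + 11)/(-111))*(-54 + 82) = (228*(-1/61) + sqrt(9)*(-1/111))*28 = (-228/61 + 3*(-1/111))*28 = (-228/61 - 1/37)*28 = -8497/2257*28 = -237916/2257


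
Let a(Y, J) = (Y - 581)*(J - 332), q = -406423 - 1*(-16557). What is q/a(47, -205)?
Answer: -194933/143379 ≈ -1.3596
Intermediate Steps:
q = -389866 (q = -406423 + 16557 = -389866)
a(Y, J) = (-581 + Y)*(-332 + J)
q/a(47, -205) = -389866/(192892 - 581*(-205) - 332*47 - 205*47) = -389866/(192892 + 119105 - 15604 - 9635) = -389866/286758 = -389866*1/286758 = -194933/143379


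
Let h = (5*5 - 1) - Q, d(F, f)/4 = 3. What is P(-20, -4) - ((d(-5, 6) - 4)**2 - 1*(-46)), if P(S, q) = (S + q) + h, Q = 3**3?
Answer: -137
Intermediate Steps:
Q = 27
d(F, f) = 12 (d(F, f) = 4*3 = 12)
h = -3 (h = (5*5 - 1) - 1*27 = (25 - 1) - 27 = 24 - 27 = -3)
P(S, q) = -3 + S + q (P(S, q) = (S + q) - 3 = -3 + S + q)
P(-20, -4) - ((d(-5, 6) - 4)**2 - 1*(-46)) = (-3 - 20 - 4) - ((12 - 4)**2 - 1*(-46)) = -27 - (8**2 + 46) = -27 - (64 + 46) = -27 - 1*110 = -27 - 110 = -137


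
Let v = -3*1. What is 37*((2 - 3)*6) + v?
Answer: -225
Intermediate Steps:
v = -3
37*((2 - 3)*6) + v = 37*((2 - 3)*6) - 3 = 37*(-1*6) - 3 = 37*(-6) - 3 = -222 - 3 = -225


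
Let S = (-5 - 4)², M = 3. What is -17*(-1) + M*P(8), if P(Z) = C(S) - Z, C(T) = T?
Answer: 236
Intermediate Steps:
S = 81 (S = (-9)² = 81)
P(Z) = 81 - Z
-17*(-1) + M*P(8) = -17*(-1) + 3*(81 - 1*8) = 17 + 3*(81 - 8) = 17 + 3*73 = 17 + 219 = 236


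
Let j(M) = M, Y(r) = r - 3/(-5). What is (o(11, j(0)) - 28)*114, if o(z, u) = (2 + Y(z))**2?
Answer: 447336/25 ≈ 17893.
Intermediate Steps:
Y(r) = 3/5 + r (Y(r) = r - 3*(-1/5) = r + 3/5 = 3/5 + r)
o(z, u) = (13/5 + z)**2 (o(z, u) = (2 + (3/5 + z))**2 = (13/5 + z)**2)
(o(11, j(0)) - 28)*114 = ((13 + 5*11)**2/25 - 28)*114 = ((13 + 55)**2/25 - 28)*114 = ((1/25)*68**2 - 28)*114 = ((1/25)*4624 - 28)*114 = (4624/25 - 28)*114 = (3924/25)*114 = 447336/25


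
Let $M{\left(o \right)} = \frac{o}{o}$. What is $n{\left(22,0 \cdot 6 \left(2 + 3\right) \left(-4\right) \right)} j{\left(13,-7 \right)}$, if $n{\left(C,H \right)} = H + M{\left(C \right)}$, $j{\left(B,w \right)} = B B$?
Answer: $169$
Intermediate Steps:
$M{\left(o \right)} = 1$
$j{\left(B,w \right)} = B^{2}$
$n{\left(C,H \right)} = 1 + H$ ($n{\left(C,H \right)} = H + 1 = 1 + H$)
$n{\left(22,0 \cdot 6 \left(2 + 3\right) \left(-4\right) \right)} j{\left(13,-7 \right)} = \left(1 + 0 \cdot 6 \left(2 + 3\right) \left(-4\right)\right) 13^{2} = \left(1 + 0 \cdot 5 \left(-4\right)\right) 169 = \left(1 + 0 \left(-20\right)\right) 169 = \left(1 + 0\right) 169 = 1 \cdot 169 = 169$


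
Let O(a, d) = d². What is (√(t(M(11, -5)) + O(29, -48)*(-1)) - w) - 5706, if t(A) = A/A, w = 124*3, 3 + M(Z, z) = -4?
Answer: -6078 + 7*I*√47 ≈ -6078.0 + 47.99*I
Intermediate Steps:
M(Z, z) = -7 (M(Z, z) = -3 - 4 = -7)
w = 372
t(A) = 1
(√(t(M(11, -5)) + O(29, -48)*(-1)) - w) - 5706 = (√(1 + (-48)²*(-1)) - 1*372) - 5706 = (√(1 + 2304*(-1)) - 372) - 5706 = (√(1 - 2304) - 372) - 5706 = (√(-2303) - 372) - 5706 = (7*I*√47 - 372) - 5706 = (-372 + 7*I*√47) - 5706 = -6078 + 7*I*√47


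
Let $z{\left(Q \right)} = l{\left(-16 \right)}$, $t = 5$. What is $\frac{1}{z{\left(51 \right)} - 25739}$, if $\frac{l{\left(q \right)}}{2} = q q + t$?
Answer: $- \frac{1}{25217} \approx -3.9656 \cdot 10^{-5}$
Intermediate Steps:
$l{\left(q \right)} = 10 + 2 q^{2}$ ($l{\left(q \right)} = 2 \left(q q + 5\right) = 2 \left(q^{2} + 5\right) = 2 \left(5 + q^{2}\right) = 10 + 2 q^{2}$)
$z{\left(Q \right)} = 522$ ($z{\left(Q \right)} = 10 + 2 \left(-16\right)^{2} = 10 + 2 \cdot 256 = 10 + 512 = 522$)
$\frac{1}{z{\left(51 \right)} - 25739} = \frac{1}{522 - 25739} = \frac{1}{-25217} = - \frac{1}{25217}$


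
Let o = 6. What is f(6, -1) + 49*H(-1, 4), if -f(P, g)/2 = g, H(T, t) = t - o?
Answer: -96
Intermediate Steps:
H(T, t) = -6 + t (H(T, t) = t - 1*6 = t - 6 = -6 + t)
f(P, g) = -2*g
f(6, -1) + 49*H(-1, 4) = -2*(-1) + 49*(-6 + 4) = 2 + 49*(-2) = 2 - 98 = -96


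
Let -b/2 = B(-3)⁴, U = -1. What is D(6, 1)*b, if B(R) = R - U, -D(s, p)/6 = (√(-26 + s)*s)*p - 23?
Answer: -4416 + 2304*I*√5 ≈ -4416.0 + 5151.9*I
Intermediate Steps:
D(s, p) = 138 - 6*p*s*√(-26 + s) (D(s, p) = -6*((√(-26 + s)*s)*p - 23) = -6*((s*√(-26 + s))*p - 23) = -6*(p*s*√(-26 + s) - 23) = -6*(-23 + p*s*√(-26 + s)) = 138 - 6*p*s*√(-26 + s))
B(R) = 1 + R (B(R) = R - 1*(-1) = R + 1 = 1 + R)
b = -32 (b = -2*(1 - 3)⁴ = -2*(-2)⁴ = -2*16 = -32)
D(6, 1)*b = (138 - 6*1*6*√(-26 + 6))*(-32) = (138 - 6*1*6*√(-20))*(-32) = (138 - 6*1*6*2*I*√5)*(-32) = (138 - 72*I*√5)*(-32) = -4416 + 2304*I*√5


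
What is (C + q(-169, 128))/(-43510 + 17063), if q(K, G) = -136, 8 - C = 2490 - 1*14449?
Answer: -11831/26447 ≈ -0.44735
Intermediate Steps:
C = 11967 (C = 8 - (2490 - 1*14449) = 8 - (2490 - 14449) = 8 - 1*(-11959) = 8 + 11959 = 11967)
(C + q(-169, 128))/(-43510 + 17063) = (11967 - 136)/(-43510 + 17063) = 11831/(-26447) = 11831*(-1/26447) = -11831/26447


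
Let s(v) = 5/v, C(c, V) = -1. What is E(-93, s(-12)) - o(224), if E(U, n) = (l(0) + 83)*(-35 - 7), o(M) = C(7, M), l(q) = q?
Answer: -3485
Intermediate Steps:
o(M) = -1
E(U, n) = -3486 (E(U, n) = (0 + 83)*(-35 - 7) = 83*(-42) = -3486)
E(-93, s(-12)) - o(224) = -3486 - 1*(-1) = -3486 + 1 = -3485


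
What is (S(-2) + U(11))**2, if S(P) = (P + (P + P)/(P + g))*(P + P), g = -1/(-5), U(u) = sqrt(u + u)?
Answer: 1846/81 - 16*sqrt(22)/9 ≈ 14.452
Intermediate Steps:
U(u) = sqrt(2)*sqrt(u) (U(u) = sqrt(2*u) = sqrt(2)*sqrt(u))
g = 1/5 (g = -1*(-1/5) = 1/5 ≈ 0.20000)
S(P) = 2*P*(P + 2*P/(1/5 + P)) (S(P) = (P + (P + P)/(P + 1/5))*(P + P) = (P + (2*P)/(1/5 + P))*(2*P) = (P + 2*P/(1/5 + P))*(2*P) = 2*P*(P + 2*P/(1/5 + P)))
(S(-2) + U(11))**2 = ((-2)**2*(22 + 10*(-2))/(1 + 5*(-2)) + sqrt(2)*sqrt(11))**2 = (4*(22 - 20)/(1 - 10) + sqrt(22))**2 = (4*2/(-9) + sqrt(22))**2 = (4*(-1/9)*2 + sqrt(22))**2 = (-8/9 + sqrt(22))**2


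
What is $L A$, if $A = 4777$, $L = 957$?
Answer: $4571589$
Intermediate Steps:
$L A = 957 \cdot 4777 = 4571589$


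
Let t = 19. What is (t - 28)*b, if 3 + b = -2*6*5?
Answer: 567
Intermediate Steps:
b = -63 (b = -3 - 2*6*5 = -3 - 12*5 = -3 - 60 = -63)
(t - 28)*b = (19 - 28)*(-63) = -9*(-63) = 567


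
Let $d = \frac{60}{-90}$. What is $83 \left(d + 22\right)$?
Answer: $\frac{5312}{3} \approx 1770.7$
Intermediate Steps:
$d = - \frac{2}{3}$ ($d = 60 \left(- \frac{1}{90}\right) = - \frac{2}{3} \approx -0.66667$)
$83 \left(d + 22\right) = 83 \left(- \frac{2}{3} + 22\right) = 83 \cdot \frac{64}{3} = \frac{5312}{3}$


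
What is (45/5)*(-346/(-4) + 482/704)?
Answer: 276201/352 ≈ 784.66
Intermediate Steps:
(45/5)*(-346/(-4) + 482/704) = (45*(⅕))*(-346*(-¼) + 482*(1/704)) = 9*(173/2 + 241/352) = 9*(30689/352) = 276201/352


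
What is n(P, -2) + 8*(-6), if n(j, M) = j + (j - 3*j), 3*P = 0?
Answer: -48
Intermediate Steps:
P = 0 (P = (1/3)*0 = 0)
n(j, M) = -j (n(j, M) = j - 2*j = -j)
n(P, -2) + 8*(-6) = -1*0 + 8*(-6) = 0 - 48 = -48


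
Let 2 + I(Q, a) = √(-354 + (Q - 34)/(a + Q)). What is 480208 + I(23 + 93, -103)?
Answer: 480206 + 2*I*√14690/13 ≈ 4.8021e+5 + 18.647*I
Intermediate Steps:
I(Q, a) = -2 + √(-354 + (-34 + Q)/(Q + a)) (I(Q, a) = -2 + √(-354 + (Q - 34)/(a + Q)) = -2 + √(-354 + (-34 + Q)/(Q + a)))
480208 + I(23 + 93, -103) = 480208 + (-2 + √((-34 - 354*(-103) - 353*(23 + 93))/((23 + 93) - 103))) = 480208 + (-2 + √((-34 + 36462 - 353*116)/(116 - 103))) = 480208 + (-2 + √((-34 + 36462 - 40948)/13)) = 480208 + (-2 + √((1/13)*(-4520))) = 480208 + (-2 + √(-4520/13)) = 480208 + (-2 + 2*I*√14690/13) = 480206 + 2*I*√14690/13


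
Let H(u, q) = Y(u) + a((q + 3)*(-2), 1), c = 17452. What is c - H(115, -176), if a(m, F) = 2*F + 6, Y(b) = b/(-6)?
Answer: 104779/6 ≈ 17463.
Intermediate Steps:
Y(b) = -b/6 (Y(b) = b*(-1/6) = -b/6)
a(m, F) = 6 + 2*F
H(u, q) = 8 - u/6 (H(u, q) = -u/6 + (6 + 2*1) = -u/6 + (6 + 2) = -u/6 + 8 = 8 - u/6)
c - H(115, -176) = 17452 - (8 - 1/6*115) = 17452 - (8 - 115/6) = 17452 - 1*(-67/6) = 17452 + 67/6 = 104779/6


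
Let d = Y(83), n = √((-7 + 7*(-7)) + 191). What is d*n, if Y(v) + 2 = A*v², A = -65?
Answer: -1343361*√15 ≈ -5.2028e+6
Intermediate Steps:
Y(v) = -2 - 65*v²
n = 3*√15 (n = √((-7 - 49) + 191) = √(-56 + 191) = √135 = 3*√15 ≈ 11.619)
d = -447787 (d = -2 - 65*83² = -2 - 65*6889 = -2 - 447785 = -447787)
d*n = -1343361*√15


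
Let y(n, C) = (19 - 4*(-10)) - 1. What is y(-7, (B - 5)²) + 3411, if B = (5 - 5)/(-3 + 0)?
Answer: 3469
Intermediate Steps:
B = 0 (B = 0/(-3) = 0*(-⅓) = 0)
y(n, C) = 58 (y(n, C) = (19 + 40) - 1 = 59 - 1 = 58)
y(-7, (B - 5)²) + 3411 = 58 + 3411 = 3469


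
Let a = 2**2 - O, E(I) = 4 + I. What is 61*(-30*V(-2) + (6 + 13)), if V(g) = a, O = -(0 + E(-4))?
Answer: -6161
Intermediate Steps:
O = 0 (O = -(0 + (4 - 4)) = -(0 + 0) = -1*0 = 0)
a = 4 (a = 2**2 - 1*0 = 4 + 0 = 4)
V(g) = 4
61*(-30*V(-2) + (6 + 13)) = 61*(-30*4 + (6 + 13)) = 61*(-120 + 19) = 61*(-101) = -6161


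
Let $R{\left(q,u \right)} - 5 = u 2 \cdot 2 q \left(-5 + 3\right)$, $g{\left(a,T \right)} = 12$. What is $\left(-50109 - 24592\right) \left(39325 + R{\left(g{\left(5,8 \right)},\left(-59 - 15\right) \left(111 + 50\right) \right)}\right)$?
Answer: $-88376810874$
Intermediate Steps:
$R{\left(q,u \right)} = 5 - 8 q u$ ($R{\left(q,u \right)} = 5 + u 2 \cdot 2 q \left(-5 + 3\right) = 5 + 2 u 2 q \left(-2\right) = 5 + 2 u \left(- 4 q\right) = 5 - 8 q u$)
$\left(-50109 - 24592\right) \left(39325 + R{\left(g{\left(5,8 \right)},\left(-59 - 15\right) \left(111 + 50\right) \right)}\right) = \left(-50109 - 24592\right) \left(39325 - \left(-5 + 96 \left(-59 - 15\right) \left(111 + 50\right)\right)\right) = - 74701 \left(39325 - \left(-5 + 96 \left(\left(-74\right) 161\right)\right)\right) = - 74701 \left(39325 - \left(-5 + 96 \left(-11914\right)\right)\right) = - 74701 \left(39325 + \left(5 + 1143744\right)\right) = - 74701 \left(39325 + 1143749\right) = \left(-74701\right) 1183074 = -88376810874$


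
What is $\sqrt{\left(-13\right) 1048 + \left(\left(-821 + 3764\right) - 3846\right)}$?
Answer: $i \sqrt{14527} \approx 120.53 i$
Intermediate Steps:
$\sqrt{\left(-13\right) 1048 + \left(\left(-821 + 3764\right) - 3846\right)} = \sqrt{-13624 + \left(2943 - 3846\right)} = \sqrt{-13624 - 903} = \sqrt{-14527} = i \sqrt{14527}$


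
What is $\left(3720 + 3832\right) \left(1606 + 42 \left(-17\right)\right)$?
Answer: $6736384$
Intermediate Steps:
$\left(3720 + 3832\right) \left(1606 + 42 \left(-17\right)\right) = 7552 \left(1606 - 714\right) = 7552 \cdot 892 = 6736384$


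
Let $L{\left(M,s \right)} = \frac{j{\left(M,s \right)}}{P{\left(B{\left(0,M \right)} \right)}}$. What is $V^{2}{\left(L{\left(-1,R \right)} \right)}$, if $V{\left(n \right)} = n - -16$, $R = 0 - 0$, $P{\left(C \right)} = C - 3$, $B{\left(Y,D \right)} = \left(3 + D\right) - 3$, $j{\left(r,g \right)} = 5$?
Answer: $\frac{3481}{16} \approx 217.56$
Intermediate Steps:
$B{\left(Y,D \right)} = D$
$P{\left(C \right)} = -3 + C$
$R = 0$ ($R = 0 + 0 = 0$)
$L{\left(M,s \right)} = \frac{5}{-3 + M}$
$V{\left(n \right)} = 16 + n$ ($V{\left(n \right)} = n + 16 = 16 + n$)
$V^{2}{\left(L{\left(-1,R \right)} \right)} = \left(16 + \frac{5}{-3 - 1}\right)^{2} = \left(16 + \frac{5}{-4}\right)^{2} = \left(16 + 5 \left(- \frac{1}{4}\right)\right)^{2} = \left(16 - \frac{5}{4}\right)^{2} = \left(\frac{59}{4}\right)^{2} = \frac{3481}{16}$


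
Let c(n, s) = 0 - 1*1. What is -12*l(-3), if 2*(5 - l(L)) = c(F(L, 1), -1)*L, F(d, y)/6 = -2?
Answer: -42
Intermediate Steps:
F(d, y) = -12 (F(d, y) = 6*(-2) = -12)
c(n, s) = -1 (c(n, s) = 0 - 1 = -1)
l(L) = 5 + L/2 (l(L) = 5 - (-1)*L/2 = 5 + L/2)
-12*l(-3) = -12*(5 + (½)*(-3)) = -12*(5 - 3/2) = -12*7/2 = -42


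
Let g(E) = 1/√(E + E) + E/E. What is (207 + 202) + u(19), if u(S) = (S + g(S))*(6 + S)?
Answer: 909 + 25*√38/38 ≈ 913.06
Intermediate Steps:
g(E) = 1 + √2/(2*√E) (g(E) = 1/√(2*E) + 1 = 1/(√2*√E) + 1 = 1*(√2/(2*√E)) + 1 = √2/(2*√E) + 1 = 1 + √2/(2*√E))
u(S) = (6 + S)*(1 + S + √2/(2*√S)) (u(S) = (S + (1 + √2/(2*√S)))*(6 + S) = (1 + S + √2/(2*√S))*(6 + S) = (6 + S)*(1 + S + √2/(2*√S)))
(207 + 202) + u(19) = (207 + 202) + (6 + 19² + 7*19 + √2*√19/2 + 3*√2/√19) = 409 + (6 + 361 + 133 + √38/2 + 3*√2*(√19/19)) = 409 + (6 + 361 + 133 + √38/2 + 3*√38/19) = 409 + (500 + 25*√38/38) = 909 + 25*√38/38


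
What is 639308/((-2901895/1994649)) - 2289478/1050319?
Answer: -1339368247086423358/3047915454505 ≈ -4.3944e+5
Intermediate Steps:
639308/((-2901895/1994649)) - 2289478/1050319 = 639308/((-2901895*1/1994649)) - 2289478*1/1050319 = 639308/(-2901895/1994649) - 2289478/1050319 = 639308*(-1994649/2901895) - 2289478/1050319 = -1275195062892/2901895 - 2289478/1050319 = -1339368247086423358/3047915454505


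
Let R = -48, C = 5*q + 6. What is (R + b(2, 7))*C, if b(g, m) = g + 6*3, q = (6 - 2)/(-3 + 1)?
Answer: 112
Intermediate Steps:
q = -2 (q = 4/(-2) = 4*(-½) = -2)
b(g, m) = 18 + g (b(g, m) = g + 18 = 18 + g)
C = -4 (C = 5*(-2) + 6 = -10 + 6 = -4)
(R + b(2, 7))*C = (-48 + (18 + 2))*(-4) = (-48 + 20)*(-4) = -28*(-4) = 112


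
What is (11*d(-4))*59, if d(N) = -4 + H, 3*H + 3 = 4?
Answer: -7139/3 ≈ -2379.7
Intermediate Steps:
H = ⅓ (H = -1 + (⅓)*4 = -1 + 4/3 = ⅓ ≈ 0.33333)
d(N) = -11/3 (d(N) = -4 + ⅓ = -11/3)
(11*d(-4))*59 = (11*(-11/3))*59 = -121/3*59 = -7139/3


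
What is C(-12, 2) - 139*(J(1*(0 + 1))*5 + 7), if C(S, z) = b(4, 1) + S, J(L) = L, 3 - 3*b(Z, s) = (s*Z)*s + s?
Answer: -5042/3 ≈ -1680.7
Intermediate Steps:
b(Z, s) = 1 - s/3 - Z*s²/3 (b(Z, s) = 1 - ((s*Z)*s + s)/3 = 1 - ((Z*s)*s + s)/3 = 1 - (Z*s² + s)/3 = 1 - (s + Z*s²)/3 = 1 + (-s/3 - Z*s²/3) = 1 - s/3 - Z*s²/3)
C(S, z) = -⅔ + S (C(S, z) = (1 - ⅓*1 - ⅓*4*1²) + S = (1 - ⅓ - ⅓*4*1) + S = (1 - ⅓ - 4/3) + S = -⅔ + S)
C(-12, 2) - 139*(J(1*(0 + 1))*5 + 7) = (-⅔ - 12) - 139*((1*(0 + 1))*5 + 7) = -38/3 - 139*((1*1)*5 + 7) = -38/3 - 139*(1*5 + 7) = -38/3 - 139*(5 + 7) = -38/3 - 139*12 = -38/3 - 1668 = -5042/3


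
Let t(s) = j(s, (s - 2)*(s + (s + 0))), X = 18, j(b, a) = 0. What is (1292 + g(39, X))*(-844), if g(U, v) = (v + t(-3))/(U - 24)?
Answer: -5457304/5 ≈ -1.0915e+6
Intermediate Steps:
t(s) = 0
g(U, v) = v/(-24 + U) (g(U, v) = (v + 0)/(U - 24) = v/(-24 + U))
(1292 + g(39, X))*(-844) = (1292 + 18/(-24 + 39))*(-844) = (1292 + 18/15)*(-844) = (1292 + 18*(1/15))*(-844) = (1292 + 6/5)*(-844) = (6466/5)*(-844) = -5457304/5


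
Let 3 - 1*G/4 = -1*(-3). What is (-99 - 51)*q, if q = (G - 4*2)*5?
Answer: 6000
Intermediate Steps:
G = 0 (G = 12 - (-4)*(-3) = 12 - 4*3 = 12 - 12 = 0)
q = -40 (q = (0 - 4*2)*5 = (0 - 8)*5 = -8*5 = -40)
(-99 - 51)*q = (-99 - 51)*(-40) = -150*(-40) = 6000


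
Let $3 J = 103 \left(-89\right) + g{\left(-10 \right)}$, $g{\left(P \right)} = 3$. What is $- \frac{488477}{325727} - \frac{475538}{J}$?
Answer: $\frac{230105147575}{1492481114} \approx 154.18$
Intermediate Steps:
$J = - \frac{9164}{3}$ ($J = \frac{103 \left(-89\right) + 3}{3} = \frac{-9167 + 3}{3} = \frac{1}{3} \left(-9164\right) = - \frac{9164}{3} \approx -3054.7$)
$- \frac{488477}{325727} - \frac{475538}{J} = - \frac{488477}{325727} - \frac{475538}{- \frac{9164}{3}} = \left(-488477\right) \frac{1}{325727} - - \frac{713307}{4582} = - \frac{488477}{325727} + \frac{713307}{4582} = \frac{230105147575}{1492481114}$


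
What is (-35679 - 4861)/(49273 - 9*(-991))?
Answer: -10135/14548 ≈ -0.69666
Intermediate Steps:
(-35679 - 4861)/(49273 - 9*(-991)) = -40540/(49273 + 8919) = -40540/58192 = -40540*1/58192 = -10135/14548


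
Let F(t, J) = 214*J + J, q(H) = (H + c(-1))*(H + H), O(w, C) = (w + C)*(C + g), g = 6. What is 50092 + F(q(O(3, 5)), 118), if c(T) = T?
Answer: 75462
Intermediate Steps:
O(w, C) = (6 + C)*(C + w) (O(w, C) = (w + C)*(C + 6) = (C + w)*(6 + C) = (6 + C)*(C + w))
q(H) = 2*H*(-1 + H) (q(H) = (H - 1)*(H + H) = (-1 + H)*(2*H) = 2*H*(-1 + H))
F(t, J) = 215*J
50092 + F(q(O(3, 5)), 118) = 50092 + 215*118 = 50092 + 25370 = 75462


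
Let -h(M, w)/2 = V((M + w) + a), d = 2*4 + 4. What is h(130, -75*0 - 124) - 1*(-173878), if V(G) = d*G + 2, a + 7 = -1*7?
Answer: 174066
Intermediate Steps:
d = 12 (d = 8 + 4 = 12)
a = -14 (a = -7 - 1*7 = -7 - 7 = -14)
V(G) = 2 + 12*G (V(G) = 12*G + 2 = 2 + 12*G)
h(M, w) = 332 - 24*M - 24*w (h(M, w) = -2*(2 + 12*((M + w) - 14)) = -2*(2 + 12*(-14 + M + w)) = -2*(2 + (-168 + 12*M + 12*w)) = -2*(-166 + 12*M + 12*w) = 332 - 24*M - 24*w)
h(130, -75*0 - 124) - 1*(-173878) = (332 - 24*130 - 24*(-75*0 - 124)) - 1*(-173878) = (332 - 3120 - 24*(0 - 124)) + 173878 = (332 - 3120 - 24*(-124)) + 173878 = (332 - 3120 + 2976) + 173878 = 188 + 173878 = 174066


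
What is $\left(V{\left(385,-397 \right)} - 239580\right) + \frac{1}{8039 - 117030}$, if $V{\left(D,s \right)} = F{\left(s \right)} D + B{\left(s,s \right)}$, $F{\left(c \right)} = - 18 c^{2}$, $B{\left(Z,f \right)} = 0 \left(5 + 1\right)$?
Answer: $- \frac{119069392320451}{108991} \approx -1.0925 \cdot 10^{9}$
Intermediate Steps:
$B{\left(Z,f \right)} = 0$ ($B{\left(Z,f \right)} = 0 \cdot 6 = 0$)
$V{\left(D,s \right)} = - 18 D s^{2}$ ($V{\left(D,s \right)} = - 18 s^{2} D + 0 = - 18 D s^{2} + 0 = - 18 D s^{2}$)
$\left(V{\left(385,-397 \right)} - 239580\right) + \frac{1}{8039 - 117030} = \left(\left(-18\right) 385 \left(-397\right)^{2} - 239580\right) + \frac{1}{8039 - 117030} = \left(\left(-18\right) 385 \cdot 157609 - 239580\right) + \frac{1}{-108991} = \left(-1092230370 - 239580\right) - \frac{1}{108991} = -1092469950 - \frac{1}{108991} = - \frac{119069392320451}{108991}$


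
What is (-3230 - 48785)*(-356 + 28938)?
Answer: -1486692730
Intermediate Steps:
(-3230 - 48785)*(-356 + 28938) = -52015*28582 = -1486692730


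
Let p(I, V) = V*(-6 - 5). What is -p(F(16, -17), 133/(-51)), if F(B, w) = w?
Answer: -1463/51 ≈ -28.686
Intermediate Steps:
p(I, V) = -11*V (p(I, V) = V*(-11) = -11*V)
-p(F(16, -17), 133/(-51)) = -(-11)*133/(-51) = -(-11)*133*(-1/51) = -(-11)*(-133)/51 = -1*1463/51 = -1463/51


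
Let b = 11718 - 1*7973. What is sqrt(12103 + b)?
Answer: 2*sqrt(3962) ≈ 125.89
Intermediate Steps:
b = 3745 (b = 11718 - 7973 = 3745)
sqrt(12103 + b) = sqrt(12103 + 3745) = sqrt(15848) = 2*sqrt(3962)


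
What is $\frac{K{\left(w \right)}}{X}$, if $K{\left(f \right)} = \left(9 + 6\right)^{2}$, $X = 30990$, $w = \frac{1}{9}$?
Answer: $\frac{15}{2066} \approx 0.0072604$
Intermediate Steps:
$w = \frac{1}{9} \approx 0.11111$
$K{\left(f \right)} = 225$ ($K{\left(f \right)} = 15^{2} = 225$)
$\frac{K{\left(w \right)}}{X} = \frac{225}{30990} = 225 \cdot \frac{1}{30990} = \frac{15}{2066}$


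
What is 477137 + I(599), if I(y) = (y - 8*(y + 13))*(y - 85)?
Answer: -1731521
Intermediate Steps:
I(y) = (-104 - 7*y)*(-85 + y) (I(y) = (y - 8*(13 + y))*(-85 + y) = (y + (-104 - 8*y))*(-85 + y) = (-104 - 7*y)*(-85 + y))
477137 + I(599) = 477137 + (8840 - 7*599² + 491*599) = 477137 + (8840 - 7*358801 + 294109) = 477137 + (8840 - 2511607 + 294109) = 477137 - 2208658 = -1731521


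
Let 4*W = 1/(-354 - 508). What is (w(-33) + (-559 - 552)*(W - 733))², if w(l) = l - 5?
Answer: 7883705523531151521/11888704 ≈ 6.6313e+11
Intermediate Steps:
W = -1/3448 (W = 1/(4*(-354 - 508)) = (¼)/(-862) = (¼)*(-1/862) = -1/3448 ≈ -0.00029002)
w(l) = -5 + l
(w(-33) + (-559 - 552)*(W - 733))² = ((-5 - 33) + (-559 - 552)*(-1/3448 - 733))² = (-38 - 1111*(-2527385/3448))² = (-38 + 2807924735/3448)² = (2807793711/3448)² = 7883705523531151521/11888704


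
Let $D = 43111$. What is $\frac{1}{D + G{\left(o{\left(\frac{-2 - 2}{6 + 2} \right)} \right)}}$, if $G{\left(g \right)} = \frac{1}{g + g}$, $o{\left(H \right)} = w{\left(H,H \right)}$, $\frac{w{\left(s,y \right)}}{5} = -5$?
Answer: $\frac{50}{2155549} \approx 2.3196 \cdot 10^{-5}$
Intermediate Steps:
$w{\left(s,y \right)} = -25$ ($w{\left(s,y \right)} = 5 \left(-5\right) = -25$)
$o{\left(H \right)} = -25$
$G{\left(g \right)} = \frac{1}{2 g}$
$\frac{1}{D + G{\left(o{\left(\frac{-2 - 2}{6 + 2} \right)} \right)}} = \frac{1}{43111 + \frac{1}{2 \left(-25\right)}} = \frac{1}{43111 + \frac{1}{2} \left(- \frac{1}{25}\right)} = \frac{1}{43111 - \frac{1}{50}} = \frac{1}{\frac{2155549}{50}} = \frac{50}{2155549}$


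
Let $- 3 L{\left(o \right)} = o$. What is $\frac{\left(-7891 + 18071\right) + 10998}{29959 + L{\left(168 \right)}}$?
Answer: $\frac{21178}{29903} \approx 0.70822$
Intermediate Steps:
$L{\left(o \right)} = - \frac{o}{3}$
$\frac{\left(-7891 + 18071\right) + 10998}{29959 + L{\left(168 \right)}} = \frac{\left(-7891 + 18071\right) + 10998}{29959 - 56} = \frac{10180 + 10998}{29959 - 56} = \frac{21178}{29903}$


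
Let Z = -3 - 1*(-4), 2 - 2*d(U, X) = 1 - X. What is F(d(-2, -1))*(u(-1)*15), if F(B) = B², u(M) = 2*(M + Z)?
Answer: 0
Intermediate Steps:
d(U, X) = ½ + X/2 (d(U, X) = 1 - (1 - X)/2 = 1 + (-½ + X/2) = ½ + X/2)
Z = 1 (Z = -3 + 4 = 1)
u(M) = 2 + 2*M (u(M) = 2*(M + 1) = 2*(1 + M) = 2 + 2*M)
F(d(-2, -1))*(u(-1)*15) = (½ + (½)*(-1))²*((2 + 2*(-1))*15) = (½ - ½)²*((2 - 2)*15) = 0²*(0*15) = 0*0 = 0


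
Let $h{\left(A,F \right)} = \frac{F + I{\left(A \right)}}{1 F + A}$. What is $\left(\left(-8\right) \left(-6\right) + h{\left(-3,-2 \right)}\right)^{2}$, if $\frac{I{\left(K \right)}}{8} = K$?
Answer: $\frac{70756}{25} \approx 2830.2$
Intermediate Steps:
$I{\left(K \right)} = 8 K$
$h{\left(A,F \right)} = \frac{F + 8 A}{A + F}$ ($h{\left(A,F \right)} = \frac{F + 8 A}{1 F + A} = \frac{F + 8 A}{F + A} = \frac{F + 8 A}{A + F}$)
$\left(\left(-8\right) \left(-6\right) + h{\left(-3,-2 \right)}\right)^{2} = \left(\left(-8\right) \left(-6\right) + \frac{-2 + 8 \left(-3\right)}{-3 - 2}\right)^{2} = \left(48 + \frac{-2 - 24}{-5}\right)^{2} = \left(48 - - \frac{26}{5}\right)^{2} = \left(48 + \frac{26}{5}\right)^{2} = \left(\frac{266}{5}\right)^{2} = \frac{70756}{25}$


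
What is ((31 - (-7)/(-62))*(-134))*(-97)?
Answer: 12445585/31 ≈ 4.0147e+5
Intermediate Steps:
((31 - (-7)/(-62))*(-134))*(-97) = ((31 - (-7)*(-1)/62)*(-134))*(-97) = ((31 - 1*7/62)*(-134))*(-97) = ((31 - 7/62)*(-134))*(-97) = ((1915/62)*(-134))*(-97) = -128305/31*(-97) = 12445585/31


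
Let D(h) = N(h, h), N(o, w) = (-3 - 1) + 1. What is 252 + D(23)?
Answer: 249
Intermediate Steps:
N(o, w) = -3 (N(o, w) = -4 + 1 = -3)
D(h) = -3
252 + D(23) = 252 - 3 = 249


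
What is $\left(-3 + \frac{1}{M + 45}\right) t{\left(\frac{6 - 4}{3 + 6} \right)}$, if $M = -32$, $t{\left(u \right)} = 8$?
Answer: $- \frac{304}{13} \approx -23.385$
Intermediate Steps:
$\left(-3 + \frac{1}{M + 45}\right) t{\left(\frac{6 - 4}{3 + 6} \right)} = \left(-3 + \frac{1}{-32 + 45}\right) 8 = \left(-3 + \frac{1}{13}\right) 8 = \left(- \frac{38}{13}\right) 8 = - \frac{304}{13}$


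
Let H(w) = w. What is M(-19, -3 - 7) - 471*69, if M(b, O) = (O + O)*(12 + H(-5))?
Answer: -32639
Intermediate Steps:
M(b, O) = 14*O (M(b, O) = (O + O)*(12 - 5) = (2*O)*7 = 14*O)
M(-19, -3 - 7) - 471*69 = 14*(-3 - 7) - 471*69 = 14*(-10) - 32499 = -140 - 32499 = -32639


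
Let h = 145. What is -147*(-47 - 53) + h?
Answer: 14845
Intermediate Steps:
-147*(-47 - 53) + h = -147*(-47 - 53) + 145 = -147*(-100) + 145 = 14700 + 145 = 14845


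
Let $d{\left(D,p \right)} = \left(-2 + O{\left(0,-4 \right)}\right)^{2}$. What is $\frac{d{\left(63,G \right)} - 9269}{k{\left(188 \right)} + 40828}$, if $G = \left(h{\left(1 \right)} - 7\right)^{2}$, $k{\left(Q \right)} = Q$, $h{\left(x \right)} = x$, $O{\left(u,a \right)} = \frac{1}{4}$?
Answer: $- \frac{148255}{656256} \approx -0.22591$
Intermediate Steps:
$O{\left(u,a \right)} = \frac{1}{4}$
$G = 36$ ($G = \left(1 - 7\right)^{2} = \left(-6\right)^{2} = 36$)
$d{\left(D,p \right)} = \frac{49}{16}$ ($d{\left(D,p \right)} = \left(-2 + \frac{1}{4}\right)^{2} = \left(- \frac{7}{4}\right)^{2} = \frac{49}{16}$)
$\frac{d{\left(63,G \right)} - 9269}{k{\left(188 \right)} + 40828} = \frac{\frac{49}{16} - 9269}{188 + 40828} = - \frac{148255}{16 \cdot 41016} = \left(- \frac{148255}{16}\right) \frac{1}{41016} = - \frac{148255}{656256}$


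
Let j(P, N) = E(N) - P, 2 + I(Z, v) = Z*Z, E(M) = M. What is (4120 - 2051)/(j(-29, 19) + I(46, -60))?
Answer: 2069/2162 ≈ 0.95698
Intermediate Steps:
I(Z, v) = -2 + Z² (I(Z, v) = -2 + Z*Z = -2 + Z²)
j(P, N) = N - P
(4120 - 2051)/(j(-29, 19) + I(46, -60)) = (4120 - 2051)/((19 - 1*(-29)) + (-2 + 46²)) = 2069/((19 + 29) + (-2 + 2116)) = 2069/(48 + 2114) = 2069/2162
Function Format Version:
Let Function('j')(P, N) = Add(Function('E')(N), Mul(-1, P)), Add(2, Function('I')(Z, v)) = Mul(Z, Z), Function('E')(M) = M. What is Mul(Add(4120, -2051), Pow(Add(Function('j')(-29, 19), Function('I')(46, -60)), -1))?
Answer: Rational(2069, 2162) ≈ 0.95698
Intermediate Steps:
Function('I')(Z, v) = Add(-2, Pow(Z, 2)) (Function('I')(Z, v) = Add(-2, Mul(Z, Z)) = Add(-2, Pow(Z, 2)))
Function('j')(P, N) = Add(N, Mul(-1, P))
Mul(Add(4120, -2051), Pow(Add(Function('j')(-29, 19), Function('I')(46, -60)), -1)) = Mul(Add(4120, -2051), Pow(Add(Add(19, Mul(-1, -29)), Add(-2, Pow(46, 2))), -1)) = Mul(2069, Pow(Add(Add(19, 29), Add(-2, 2116)), -1)) = Mul(2069, Pow(Add(48, 2114), -1)) = Mul(2069, Pow(2162, -1)) = Mul(2069, Rational(1, 2162)) = Rational(2069, 2162)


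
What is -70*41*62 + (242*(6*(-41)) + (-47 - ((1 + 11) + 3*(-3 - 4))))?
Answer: -237510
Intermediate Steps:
-70*41*62 + (242*(6*(-41)) + (-47 - ((1 + 11) + 3*(-3 - 4)))) = -2870*62 + (242*(-246) + (-47 - (12 + 3*(-7)))) = -177940 + (-59532 + (-47 - (12 - 21))) = -177940 + (-59532 + (-47 - 1*(-9))) = -177940 + (-59532 + (-47 + 9)) = -177940 + (-59532 - 38) = -177940 - 59570 = -237510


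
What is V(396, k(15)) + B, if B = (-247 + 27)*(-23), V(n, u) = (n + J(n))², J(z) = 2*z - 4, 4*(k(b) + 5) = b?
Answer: 1406916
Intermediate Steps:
k(b) = -5 + b/4
J(z) = -4 + 2*z
V(n, u) = (-4 + 3*n)² (V(n, u) = (n + (-4 + 2*n))² = (-4 + 3*n)²)
B = 5060 (B = -220*(-23) = 5060)
V(396, k(15)) + B = (-4 + 3*396)² + 5060 = (-4 + 1188)² + 5060 = 1184² + 5060 = 1401856 + 5060 = 1406916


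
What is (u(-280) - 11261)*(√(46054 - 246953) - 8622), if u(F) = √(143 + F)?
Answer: (8622 - I*√200899)*(11261 - I*√137) ≈ 9.7087e+7 - 5.1483e+6*I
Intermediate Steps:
(u(-280) - 11261)*(√(46054 - 246953) - 8622) = (√(143 - 280) - 11261)*(√(46054 - 246953) - 8622) = (√(-137) - 11261)*(√(-200899) - 8622) = (I*√137 - 11261)*(I*√200899 - 8622) = (-11261 + I*√137)*(-8622 + I*√200899)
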